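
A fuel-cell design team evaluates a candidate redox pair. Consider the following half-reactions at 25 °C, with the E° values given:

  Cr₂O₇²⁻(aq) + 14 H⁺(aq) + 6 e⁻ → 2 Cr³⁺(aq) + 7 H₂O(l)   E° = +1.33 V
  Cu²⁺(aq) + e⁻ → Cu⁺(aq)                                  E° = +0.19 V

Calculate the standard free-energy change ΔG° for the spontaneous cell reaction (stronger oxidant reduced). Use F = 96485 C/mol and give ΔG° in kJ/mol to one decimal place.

-660.0 kJ/mol

Cr₂O₇²⁻/Cr³⁺ (E° = +1.33 V) is the cathode; Cu²⁺/Cu⁺ (E° = +0.19 V) is the anode, so E°cell = +1.14 V.
Balancing electrons gives n = 6 (lcm of 6 and 1).
ΔG° = −nFE° = −(6)(96485)(+1.14) = -659,957 J = -660.0 kJ/mol.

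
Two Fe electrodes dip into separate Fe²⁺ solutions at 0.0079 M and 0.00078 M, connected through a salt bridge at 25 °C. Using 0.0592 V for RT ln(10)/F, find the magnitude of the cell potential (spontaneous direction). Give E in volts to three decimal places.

For a concentration cell E°cell = 0. The 0.0079 M side is the cathode (reduction is favoured where [Fe²⁺] is higher).
With n = 2, E = −(0.0592/2) log([Fe²⁺]ₐₙ/[Fe²⁺]꜀ₐₜ) = −(0.0592/2) log(0.00078/0.0079) = −(0.0592/2)(-1.006) = +0.030 V.

+0.030 V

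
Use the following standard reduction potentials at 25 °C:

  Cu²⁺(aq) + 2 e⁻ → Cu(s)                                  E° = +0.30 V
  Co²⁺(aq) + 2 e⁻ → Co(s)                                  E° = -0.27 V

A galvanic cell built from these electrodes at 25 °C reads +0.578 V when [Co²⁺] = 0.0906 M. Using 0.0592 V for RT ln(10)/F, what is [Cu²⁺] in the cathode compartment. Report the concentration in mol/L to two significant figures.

Cu²⁺/Cu is the cathode, Co²⁺/Co the anode: E°cell = +0.57 V, n = 2.
Overall reaction: Cu²⁺(aq) + Co(s) → Cu(s) + Co²⁺(aq); Q = [Co²⁺]^1/[Cu²⁺]^1.
From E = E° − (0.0592/n) log Q: log Q = (E° − E)·n/0.0592 = (+0.57 − (+0.578))·2/0.0592 = -0.2703.
So 1·log[Cu²⁺] = 1·log(0.0906) − log Q = -1.0429 − (-0.2703) = -0.7726; [Cu²⁺] = 10^(-0.7726) ≈ 0.17 M.

0.17 M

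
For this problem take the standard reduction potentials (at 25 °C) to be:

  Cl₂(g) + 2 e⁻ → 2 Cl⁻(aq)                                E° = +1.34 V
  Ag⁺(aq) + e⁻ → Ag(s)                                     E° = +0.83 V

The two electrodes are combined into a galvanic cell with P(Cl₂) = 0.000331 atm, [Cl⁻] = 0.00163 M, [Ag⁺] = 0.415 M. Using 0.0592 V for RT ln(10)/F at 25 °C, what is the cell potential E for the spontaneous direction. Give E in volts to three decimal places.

Cl₂/Cl⁻ is the cathode (higher E°), Ag⁺/Ag the anode: E°cell = +1.34 − (+0.83) = +0.51 V, n = 2.
Overall: Cl₂(g) + 2 Ag(s) → 2 Cl⁻(aq) + 2 Ag⁺(aq)
Q = [Cl⁻]^2·[Ag⁺]^2 / (P(Cl₂)); log Q = -2.859.
E = E° − (0.0592/n) log Q = +0.51 − (0.0592/2)(-2.859) = +0.595 V.

+0.595 V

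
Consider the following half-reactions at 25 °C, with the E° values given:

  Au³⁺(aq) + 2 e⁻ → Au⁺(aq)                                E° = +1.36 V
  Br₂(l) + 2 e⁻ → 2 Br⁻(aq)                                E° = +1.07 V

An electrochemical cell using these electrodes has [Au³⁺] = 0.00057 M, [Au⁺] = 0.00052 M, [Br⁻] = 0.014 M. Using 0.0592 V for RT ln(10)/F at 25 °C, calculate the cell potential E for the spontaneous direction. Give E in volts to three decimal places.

Au³⁺/Au⁺ is the cathode (higher E°), Br₂/Br⁻ the anode: E°cell = +1.36 − (+1.07) = +0.29 V, n = 2.
Overall: Au³⁺(aq) + 2 Br⁻(aq) → Au⁺(aq) + Br₂(l)
Q = [Au⁺] / ([Au³⁺]·[Br⁻]^2); log Q = 3.668.
E = E° − (0.0592/n) log Q = +0.29 − (0.0592/2)(3.668) = +0.181 V.

+0.181 V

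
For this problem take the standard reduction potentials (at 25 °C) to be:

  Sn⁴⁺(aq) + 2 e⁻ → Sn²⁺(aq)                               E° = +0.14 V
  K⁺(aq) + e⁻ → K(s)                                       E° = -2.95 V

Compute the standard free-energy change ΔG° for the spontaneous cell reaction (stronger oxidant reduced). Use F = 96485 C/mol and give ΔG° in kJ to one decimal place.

-596.3 kJ

Sn⁴⁺/Sn²⁺ (E° = +0.14 V) is the cathode; K⁺/K (E° = -2.95 V) is the anode, so E°cell = +3.09 V.
Balancing electrons gives n = 2 (lcm of 2 and 1).
ΔG° = −nFE° = −(2)(96485)(+3.09) = -596,277 J = -596.3 kJ.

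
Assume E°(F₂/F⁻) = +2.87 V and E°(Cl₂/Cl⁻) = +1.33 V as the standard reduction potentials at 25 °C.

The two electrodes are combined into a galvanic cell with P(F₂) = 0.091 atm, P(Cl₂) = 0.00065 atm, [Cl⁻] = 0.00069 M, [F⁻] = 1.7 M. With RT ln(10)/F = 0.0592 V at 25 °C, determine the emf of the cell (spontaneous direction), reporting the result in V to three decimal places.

+1.403 V

F₂/F⁻ is the cathode (higher E°), Cl₂/Cl⁻ the anode: E°cell = +2.87 − (+1.33) = +1.54 V, n = 2.
Overall: F₂(g) + 2 Cl⁻(aq) → 2 F⁻(aq) + Cl₂(g)
Q = [F⁻]^2·P(Cl₂) / (P(F₂)·[Cl⁻]^2); log Q = 4.637.
E = E° − (0.0592/n) log Q = +1.54 − (0.0592/2)(4.637) = +1.403 V.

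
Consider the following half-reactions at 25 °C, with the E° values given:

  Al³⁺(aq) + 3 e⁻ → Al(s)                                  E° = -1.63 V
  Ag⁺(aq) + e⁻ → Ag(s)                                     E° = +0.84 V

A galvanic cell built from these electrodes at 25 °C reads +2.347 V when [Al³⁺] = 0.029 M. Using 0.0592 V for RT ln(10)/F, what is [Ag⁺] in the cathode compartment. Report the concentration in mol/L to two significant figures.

Ag⁺/Ag is the cathode, Al³⁺/Al the anode: E°cell = +2.47 V, n = 3.
Overall reaction: 3 Ag⁺(aq) + Al(s) → 3 Ag(s) + Al³⁺(aq); Q = [Al³⁺]^1/[Ag⁺]^3.
From E = E° − (0.0592/n) log Q: log Q = (E° − E)·n/0.0592 = (+2.47 − (+2.347))·3/0.0592 = 6.2331.
So 3·log[Ag⁺] = 1·log(0.029) − log Q = -1.5376 − (6.2331) = -7.7707; log[Ag⁺] = -7.7707 / 3 = -2.5902; [Ag⁺] = 10^(-2.5902) ≈ 0.0026 M.

0.0026 M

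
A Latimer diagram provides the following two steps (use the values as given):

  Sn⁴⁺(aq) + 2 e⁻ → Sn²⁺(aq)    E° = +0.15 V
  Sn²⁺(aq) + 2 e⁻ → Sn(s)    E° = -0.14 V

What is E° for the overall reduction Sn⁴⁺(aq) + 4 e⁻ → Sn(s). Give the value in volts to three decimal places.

+0.005 V

Since ΔG° = −nFE° is additive over sequential reductions, n₃E°₃ = n₁E°₁ + n₂E°₂.
E°₃ = (2×+0.15 + 2×-0.14) / 4 = (+0.020) / 4 = +0.005 V.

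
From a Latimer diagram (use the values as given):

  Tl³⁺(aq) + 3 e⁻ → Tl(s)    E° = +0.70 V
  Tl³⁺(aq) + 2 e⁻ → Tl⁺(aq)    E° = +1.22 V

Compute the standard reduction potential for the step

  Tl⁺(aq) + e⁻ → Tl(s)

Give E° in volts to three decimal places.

Sequential free energies add, so n₃E°₃ = n₁E°₁ + n₂E°₂.
With n₃ = 3, and the known step contributing 2×(+1.22) V, the unknown satisfies 1·E° = 3×(+0.70) − 2×(+1.22) = -0.340.
E° = -0.340 / 1 = -0.340 V.

-0.340 V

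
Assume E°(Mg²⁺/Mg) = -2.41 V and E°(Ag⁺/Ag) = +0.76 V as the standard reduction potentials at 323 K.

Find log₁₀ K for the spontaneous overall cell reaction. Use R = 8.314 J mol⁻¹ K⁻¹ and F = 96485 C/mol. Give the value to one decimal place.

Cathode: Ag⁺/Ag; anode: Mg²⁺/Mg. E°cell = (+0.76) − (-2.41) = +3.17 V, with n = 2.
ΔG° = −nFE° = −RT ln K, so ln K = nFE°/(RT) = (2)(96485)(+3.17) / ((8.314)(323)) = 227.791.
log₁₀ K = 227.791 / ln 10 = 98.9.

98.9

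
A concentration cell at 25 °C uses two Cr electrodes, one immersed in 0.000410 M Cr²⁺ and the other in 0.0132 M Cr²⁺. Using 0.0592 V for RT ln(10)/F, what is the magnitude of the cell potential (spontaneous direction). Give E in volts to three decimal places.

For a concentration cell E°cell = 0. The 0.0132 M side is the cathode (reduction is favoured where [Cr²⁺] is higher).
With n = 2, E = −(0.0592/2) log([Cr²⁺]ₐₙ/[Cr²⁺]꜀ₐₜ) = −(0.0592/2) log(0.00041/0.0132) = −(0.0592/2)(-1.508) = +0.045 V.

+0.045 V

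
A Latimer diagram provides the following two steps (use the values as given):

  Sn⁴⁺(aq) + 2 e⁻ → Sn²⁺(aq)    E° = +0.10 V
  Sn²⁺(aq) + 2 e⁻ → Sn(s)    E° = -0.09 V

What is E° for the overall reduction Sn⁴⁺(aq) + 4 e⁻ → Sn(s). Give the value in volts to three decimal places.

+0.005 V

Since ΔG° = −nFE° is additive over sequential reductions, n₃E°₃ = n₁E°₁ + n₂E°₂.
E°₃ = (2×+0.10 + 2×-0.09) / 4 = (+0.020) / 4 = +0.005 V.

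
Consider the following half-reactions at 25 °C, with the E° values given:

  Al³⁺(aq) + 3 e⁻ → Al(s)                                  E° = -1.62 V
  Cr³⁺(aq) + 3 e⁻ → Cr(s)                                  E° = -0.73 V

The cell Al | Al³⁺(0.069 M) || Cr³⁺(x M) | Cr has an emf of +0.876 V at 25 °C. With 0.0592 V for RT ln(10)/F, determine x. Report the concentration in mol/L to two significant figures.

0.013 M

Cr³⁺/Cr is the cathode, Al³⁺/Al the anode: E°cell = +0.89 V, n = 3.
Overall reaction: Cr³⁺(aq) + Al(s) → Cr(s) + Al³⁺(aq); Q = [Al³⁺]^1/[Cr³⁺]^1.
From E = E° − (0.0592/n) log Q: log Q = (E° − E)·n/0.0592 = (+0.89 − (+0.876))·3/0.0592 = 0.7095.
So 1·log[Cr³⁺] = 1·log(0.069) − log Q = -1.1612 − (0.7095) = -1.8707; [Cr³⁺] = 10^(-1.8707) ≈ 0.013 M.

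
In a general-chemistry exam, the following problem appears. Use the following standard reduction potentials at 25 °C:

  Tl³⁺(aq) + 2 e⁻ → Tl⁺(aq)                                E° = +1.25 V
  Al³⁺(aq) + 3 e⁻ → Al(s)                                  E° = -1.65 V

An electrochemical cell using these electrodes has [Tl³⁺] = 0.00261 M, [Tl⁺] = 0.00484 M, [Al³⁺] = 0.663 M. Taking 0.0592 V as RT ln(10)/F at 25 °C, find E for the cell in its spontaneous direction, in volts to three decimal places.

+2.896 V

Tl³⁺/Tl⁺ is the cathode (higher E°), Al³⁺/Al the anode: E°cell = +1.25 − (-1.65) = +2.90 V, n = 6.
Overall: 3 Tl³⁺(aq) + 2 Al(s) → 3 Tl⁺(aq) + 2 Al³⁺(aq)
Q = [Tl⁺]^3·[Al³⁺]^2 / ([Tl³⁺]^3); log Q = 0.448.
E = E° − (0.0592/n) log Q = +2.90 − (0.0592/6)(0.448) = +2.896 V.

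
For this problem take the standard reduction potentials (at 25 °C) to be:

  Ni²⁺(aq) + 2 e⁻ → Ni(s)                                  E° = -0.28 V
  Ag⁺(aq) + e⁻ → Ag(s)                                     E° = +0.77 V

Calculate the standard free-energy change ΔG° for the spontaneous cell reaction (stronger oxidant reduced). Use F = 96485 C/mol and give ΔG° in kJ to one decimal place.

Ag⁺/Ag (E° = +0.77 V) is the cathode; Ni²⁺/Ni (E° = -0.28 V) is the anode, so E°cell = +1.05 V.
Balancing electrons gives n = 2 (lcm of 1 and 2).
ΔG° = −nFE° = −(2)(96485)(+1.05) = -202,618 J = -202.6 kJ.

-202.6 kJ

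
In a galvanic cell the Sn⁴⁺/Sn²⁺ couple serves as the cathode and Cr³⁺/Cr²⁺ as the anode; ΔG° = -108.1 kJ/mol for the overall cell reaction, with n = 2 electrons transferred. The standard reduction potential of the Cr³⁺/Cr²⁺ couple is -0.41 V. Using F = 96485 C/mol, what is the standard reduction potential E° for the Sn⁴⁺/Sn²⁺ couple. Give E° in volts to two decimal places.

E°cell = −ΔG°/(nF) = −(-108.1×10³)/((2)(96485)) = +0.560 V.
Since Sn⁴⁺/Sn²⁺ is the cathode and Cr³⁺/Cr²⁺ the anode, E°cell = E°(Sn⁴⁺/Sn²⁺) − E°(Cr³⁺/Cr²⁺).
So E°(Sn⁴⁺/Sn²⁺) = E°cell + E°(Cr³⁺/Cr²⁺) = +0.560 + (-0.41) = +0.15 V.

+0.15 V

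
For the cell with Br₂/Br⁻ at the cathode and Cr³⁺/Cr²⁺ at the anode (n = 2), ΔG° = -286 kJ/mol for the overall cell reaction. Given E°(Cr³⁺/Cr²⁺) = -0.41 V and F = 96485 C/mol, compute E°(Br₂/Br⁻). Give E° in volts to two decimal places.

+1.07 V

E°cell = −ΔG°/(nF) = −(-286×10³)/((2)(96485)) = +1.482 V.
Since Br₂/Br⁻ is the cathode and Cr³⁺/Cr²⁺ the anode, E°cell = E°(Br₂/Br⁻) − E°(Cr³⁺/Cr²⁺).
So E°(Br₂/Br⁻) = E°cell + E°(Cr³⁺/Cr²⁺) = +1.482 + (-0.41) = +1.07 V.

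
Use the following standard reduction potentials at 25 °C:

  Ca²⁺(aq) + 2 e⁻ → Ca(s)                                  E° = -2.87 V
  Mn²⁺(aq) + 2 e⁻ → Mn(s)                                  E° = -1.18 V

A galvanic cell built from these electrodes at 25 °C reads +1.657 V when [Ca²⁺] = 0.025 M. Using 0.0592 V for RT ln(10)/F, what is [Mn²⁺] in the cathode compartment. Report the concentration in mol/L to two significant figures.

Mn²⁺/Mn is the cathode, Ca²⁺/Ca the anode: E°cell = +1.69 V, n = 2.
Overall reaction: Mn²⁺(aq) + Ca(s) → Mn(s) + Ca²⁺(aq); Q = [Ca²⁺]^1/[Mn²⁺]^1.
From E = E° − (0.0592/n) log Q: log Q = (E° − E)·n/0.0592 = (+1.69 − (+1.657))·2/0.0592 = 1.1149.
So 1·log[Mn²⁺] = 1·log(0.025) − log Q = -1.6021 − (1.1149) = -2.7170; [Mn²⁺] = 10^(-2.7170) ≈ 0.0019 M.

0.0019 M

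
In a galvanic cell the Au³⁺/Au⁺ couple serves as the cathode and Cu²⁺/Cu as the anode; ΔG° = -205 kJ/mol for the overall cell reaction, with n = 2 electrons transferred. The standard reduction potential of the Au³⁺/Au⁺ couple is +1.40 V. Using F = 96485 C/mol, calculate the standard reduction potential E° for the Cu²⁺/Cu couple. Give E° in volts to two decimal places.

E°cell = −ΔG°/(nF) = −(-205×10³)/((2)(96485)) = +1.062 V.
Since Au³⁺/Au⁺ is the cathode and Cu²⁺/Cu the anode, E°cell = E°(Au³⁺/Au⁺) − E°(Cu²⁺/Cu).
So E°(Cu²⁺/Cu) = E°(Au³⁺/Au⁺) − E°cell = (+1.40) − (+1.062) = +0.34 V.

+0.34 V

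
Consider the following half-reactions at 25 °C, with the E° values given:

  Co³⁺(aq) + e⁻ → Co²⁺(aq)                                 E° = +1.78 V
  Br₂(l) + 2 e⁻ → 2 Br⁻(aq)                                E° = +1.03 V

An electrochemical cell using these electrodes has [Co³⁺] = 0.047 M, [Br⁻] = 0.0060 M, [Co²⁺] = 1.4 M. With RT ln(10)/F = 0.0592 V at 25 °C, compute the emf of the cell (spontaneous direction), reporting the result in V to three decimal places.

Co³⁺/Co²⁺ is the cathode (higher E°), Br₂/Br⁻ the anode: E°cell = +1.78 − (+1.03) = +0.75 V, n = 2.
Overall: 2 Co³⁺(aq) + 2 Br⁻(aq) → 2 Co²⁺(aq) + Br₂(l)
Q = [Co²⁺]^2 / ([Co³⁺]^2·[Br⁻]^2); log Q = 7.392.
E = E° − (0.0592/n) log Q = +0.75 − (0.0592/2)(7.392) = +0.531 V.

+0.531 V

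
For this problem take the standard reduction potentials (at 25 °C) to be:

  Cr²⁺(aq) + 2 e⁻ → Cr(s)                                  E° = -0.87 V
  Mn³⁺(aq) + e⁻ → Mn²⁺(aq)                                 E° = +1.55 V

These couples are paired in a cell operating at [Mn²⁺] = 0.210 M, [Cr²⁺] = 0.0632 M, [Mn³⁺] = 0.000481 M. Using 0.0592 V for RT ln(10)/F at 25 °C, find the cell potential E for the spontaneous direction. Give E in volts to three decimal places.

+2.299 V

Mn³⁺/Mn²⁺ is the cathode (higher E°), Cr²⁺/Cr the anode: E°cell = +1.55 − (-0.87) = +2.42 V, n = 2.
Overall: 2 Mn³⁺(aq) + Cr(s) → 2 Mn²⁺(aq) + Cr²⁺(aq)
Q = [Mn²⁺]^2·[Cr²⁺] / ([Mn³⁺]^2); log Q = 4.081.
E = E° − (0.0592/n) log Q = +2.42 − (0.0592/2)(4.081) = +2.299 V.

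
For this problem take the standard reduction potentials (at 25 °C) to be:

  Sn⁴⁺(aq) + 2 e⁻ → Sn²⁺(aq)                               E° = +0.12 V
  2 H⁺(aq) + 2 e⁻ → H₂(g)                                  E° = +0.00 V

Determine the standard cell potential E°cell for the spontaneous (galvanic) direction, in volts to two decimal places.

+0.12 V

The Sn⁴⁺/Sn²⁺ couple has the higher reduction potential, so it is the cathode; H⁺/H₂ is oxidised at the anode.
E°cell = E°(cathode) − E°(anode) = (+0.12) − (+0.00) = +0.12 V.
Since E°cell > 0, the reaction is spontaneous under standard conditions.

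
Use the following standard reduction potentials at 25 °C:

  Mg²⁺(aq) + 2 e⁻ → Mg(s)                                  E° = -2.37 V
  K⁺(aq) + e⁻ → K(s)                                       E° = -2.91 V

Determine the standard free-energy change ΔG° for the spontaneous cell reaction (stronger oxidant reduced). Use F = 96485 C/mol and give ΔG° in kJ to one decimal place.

-104.2 kJ

Mg²⁺/Mg (E° = -2.37 V) is the cathode; K⁺/K (E° = -2.91 V) is the anode, so E°cell = +0.54 V.
Balancing electrons gives n = 2 (lcm of 2 and 1).
ΔG° = −nFE° = −(2)(96485)(+0.54) = -104,204 J = -104.2 kJ.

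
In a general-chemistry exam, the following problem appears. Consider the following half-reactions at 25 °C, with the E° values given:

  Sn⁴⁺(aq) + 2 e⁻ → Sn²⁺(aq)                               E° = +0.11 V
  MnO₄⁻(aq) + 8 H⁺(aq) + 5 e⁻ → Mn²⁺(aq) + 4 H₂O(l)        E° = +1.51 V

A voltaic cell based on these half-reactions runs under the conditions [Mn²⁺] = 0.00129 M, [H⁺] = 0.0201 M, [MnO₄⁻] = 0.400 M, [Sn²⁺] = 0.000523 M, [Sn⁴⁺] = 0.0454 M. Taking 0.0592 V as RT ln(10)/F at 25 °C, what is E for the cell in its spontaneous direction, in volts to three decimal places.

+1.211 V

MnO₄⁻/Mn²⁺ is the cathode (higher E°), Sn⁴⁺/Sn²⁺ the anode: E°cell = +1.51 − (+0.11) = +1.40 V, n = 10.
Overall: 2 MnO₄⁻(aq) + 16 H⁺(aq) + 5 Sn²⁺(aq) → 2 Mn²⁺(aq) + 8 H₂O(l) + 5 Sn⁴⁺(aq)
Q = [Mn²⁺]^2·[Sn⁴⁺]^5 / ([MnO₄⁻]^2·[H⁺]^16·[Sn²⁺]^5); log Q = 31.859.
E = E° − (0.0592/n) log Q = +1.40 − (0.0592/10)(31.859) = +1.211 V.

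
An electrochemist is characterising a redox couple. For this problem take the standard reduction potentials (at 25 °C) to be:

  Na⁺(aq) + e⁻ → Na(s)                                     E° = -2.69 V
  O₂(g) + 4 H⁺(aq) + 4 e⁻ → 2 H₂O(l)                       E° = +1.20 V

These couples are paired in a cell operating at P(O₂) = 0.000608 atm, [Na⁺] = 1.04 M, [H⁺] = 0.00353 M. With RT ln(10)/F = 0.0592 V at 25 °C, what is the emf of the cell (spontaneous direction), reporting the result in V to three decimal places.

+3.696 V

O₂/H₂O is the cathode (higher E°), Na⁺/Na the anode: E°cell = +1.20 − (-2.69) = +3.89 V, n = 4.
Overall: O₂(g) + 4 H⁺(aq) + 4 Na(s) → 2 H₂O(l) + 4 Na⁺(aq)
Q = [Na⁺]^4 / (P(O₂)·[H⁺]^4); log Q = 13.093.
E = E° − (0.0592/n) log Q = +3.89 − (0.0592/4)(13.093) = +3.696 V.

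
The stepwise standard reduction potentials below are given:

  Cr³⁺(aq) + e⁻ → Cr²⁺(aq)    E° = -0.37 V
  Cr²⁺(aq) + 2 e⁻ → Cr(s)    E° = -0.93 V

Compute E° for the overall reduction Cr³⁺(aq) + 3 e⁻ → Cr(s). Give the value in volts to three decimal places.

Since ΔG° = −nFE° is additive over sequential reductions, n₃E°₃ = n₁E°₁ + n₂E°₂.
E°₃ = (1×-0.37 + 2×-0.93) / 3 = (-2.230) / 3 = -0.743 V.

-0.743 V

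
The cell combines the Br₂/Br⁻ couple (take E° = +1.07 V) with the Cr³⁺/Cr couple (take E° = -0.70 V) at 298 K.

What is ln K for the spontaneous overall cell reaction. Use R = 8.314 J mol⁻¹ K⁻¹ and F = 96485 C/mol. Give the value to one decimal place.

Cathode: Br₂/Br⁻; anode: Cr³⁺/Cr. E°cell = (+1.07) − (-0.70) = +1.77 V, with n = 6.
ΔG° = −nFE° = −RT ln K, so ln K = nFE°/(RT) = (6)(96485)(+1.77) / ((8.314)(298)) = 413.579.

413.6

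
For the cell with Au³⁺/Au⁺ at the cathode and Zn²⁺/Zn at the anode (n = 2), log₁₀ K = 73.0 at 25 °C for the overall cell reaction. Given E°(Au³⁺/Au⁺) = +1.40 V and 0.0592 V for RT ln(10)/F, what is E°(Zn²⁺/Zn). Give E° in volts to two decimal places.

E°cell = (0.0592/n)·log K = (0.0592/2)(73.0) = +2.161 V.
Since Au³⁺/Au⁺ is the cathode and Zn²⁺/Zn the anode, E°cell = E°(Au³⁺/Au⁺) − E°(Zn²⁺/Zn).
So E°(Zn²⁺/Zn) = E°(Au³⁺/Au⁺) − E°cell = (+1.40) − (+2.161) = -0.76 V.

-0.76 V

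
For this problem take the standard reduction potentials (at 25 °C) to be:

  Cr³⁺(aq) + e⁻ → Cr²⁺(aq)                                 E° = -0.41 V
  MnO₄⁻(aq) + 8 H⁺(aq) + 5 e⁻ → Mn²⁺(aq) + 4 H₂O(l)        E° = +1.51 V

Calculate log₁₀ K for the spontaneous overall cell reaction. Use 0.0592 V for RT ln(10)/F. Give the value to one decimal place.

Cathode: MnO₄⁻/Mn²⁺; anode: Cr³⁺/Cr²⁺. E°cell = +1.92 V, n = 5.
log K = nE°cell / 0.0592 = (5)(+1.92) / 0.0592 = 162.2.

162.2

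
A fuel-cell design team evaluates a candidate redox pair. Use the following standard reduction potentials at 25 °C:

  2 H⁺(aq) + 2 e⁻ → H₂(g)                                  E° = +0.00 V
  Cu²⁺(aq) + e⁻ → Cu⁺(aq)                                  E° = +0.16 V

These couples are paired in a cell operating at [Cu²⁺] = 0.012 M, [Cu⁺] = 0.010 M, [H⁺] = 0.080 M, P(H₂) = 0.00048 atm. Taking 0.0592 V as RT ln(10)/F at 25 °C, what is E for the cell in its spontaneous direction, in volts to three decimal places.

Cu²⁺/Cu⁺ is the cathode (higher E°), H⁺/H₂ the anode: E°cell = +0.16 − (+0.00) = +0.16 V, n = 2.
Overall: 2 Cu²⁺(aq) + H₂(g) → 2 Cu⁺(aq) + 2 H⁺(aq)
Q = [Cu⁺]^2·[H⁺]^2 / ([Cu²⁺]^2·P(H₂)); log Q = 0.967.
E = E° − (0.0592/n) log Q = +0.16 − (0.0592/2)(0.967) = +0.131 V.

+0.131 V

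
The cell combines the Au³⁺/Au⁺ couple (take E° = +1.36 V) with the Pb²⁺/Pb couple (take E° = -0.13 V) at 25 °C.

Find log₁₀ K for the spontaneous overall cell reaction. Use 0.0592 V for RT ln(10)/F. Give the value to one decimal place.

50.3

Cathode: Au³⁺/Au⁺; anode: Pb²⁺/Pb. E°cell = +1.49 V, n = 2.
log K = nE°cell / 0.0592 = (2)(+1.49) / 0.0592 = 50.3.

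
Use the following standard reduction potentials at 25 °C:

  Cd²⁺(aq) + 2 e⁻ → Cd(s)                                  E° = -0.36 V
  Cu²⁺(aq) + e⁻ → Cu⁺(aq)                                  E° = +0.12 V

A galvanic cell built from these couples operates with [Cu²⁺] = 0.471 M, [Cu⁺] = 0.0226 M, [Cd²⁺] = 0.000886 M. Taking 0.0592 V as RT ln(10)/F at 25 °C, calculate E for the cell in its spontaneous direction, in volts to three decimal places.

+0.648 V

Cu²⁺/Cu⁺ is the cathode (higher E°), Cd²⁺/Cd the anode: E°cell = +0.12 − (-0.36) = +0.48 V, n = 2.
Overall: 2 Cu²⁺(aq) + Cd(s) → 2 Cu⁺(aq) + Cd²⁺(aq)
Q = [Cu⁺]^2·[Cd²⁺] / ([Cu²⁺]^2); log Q = -5.690.
E = E° − (0.0592/n) log Q = +0.48 − (0.0592/2)(-5.690) = +0.648 V.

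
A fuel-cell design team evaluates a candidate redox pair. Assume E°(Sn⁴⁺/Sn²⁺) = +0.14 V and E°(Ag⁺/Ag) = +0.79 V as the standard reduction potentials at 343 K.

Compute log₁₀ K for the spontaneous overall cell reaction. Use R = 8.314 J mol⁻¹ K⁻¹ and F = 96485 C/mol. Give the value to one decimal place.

19.1

Cathode: Ag⁺/Ag; anode: Sn⁴⁺/Sn²⁺. E°cell = (+0.79) − (+0.14) = +0.65 V, with n = 2.
ΔG° = −nFE° = −RT ln K, so ln K = nFE°/(RT) = (2)(96485)(+0.65) / ((8.314)(343)) = 43.984.
log₁₀ K = 43.984 / ln 10 = 19.1.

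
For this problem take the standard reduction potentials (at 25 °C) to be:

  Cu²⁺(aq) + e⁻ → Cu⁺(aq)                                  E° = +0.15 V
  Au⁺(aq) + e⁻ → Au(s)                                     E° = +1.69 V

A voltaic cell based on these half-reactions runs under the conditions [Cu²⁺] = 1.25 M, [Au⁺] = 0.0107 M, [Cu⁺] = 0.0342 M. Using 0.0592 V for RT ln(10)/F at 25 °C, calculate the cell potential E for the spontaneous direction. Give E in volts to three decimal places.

Au⁺/Au is the cathode (higher E°), Cu²⁺/Cu⁺ the anode: E°cell = +1.69 − (+0.15) = +1.54 V, n = 1.
Overall: Au⁺(aq) + Cu⁺(aq) → Au(s) + Cu²⁺(aq)
Q = [Cu²⁺] / ([Au⁺]·[Cu⁺]); log Q = 3.534.
E = E° − (0.0592/n) log Q = +1.54 − (0.0592/1)(3.534) = +1.331 V.

+1.331 V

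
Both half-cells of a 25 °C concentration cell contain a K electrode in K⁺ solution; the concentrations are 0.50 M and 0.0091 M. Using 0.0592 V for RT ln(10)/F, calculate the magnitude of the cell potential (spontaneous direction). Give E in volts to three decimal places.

+0.103 V

For a concentration cell E°cell = 0. The 0.50 M side is the cathode (reduction is favoured where [K⁺] is higher).
With n = 1, E = −(0.0592/1) log([K⁺]ₐₙ/[K⁺]꜀ₐₜ) = −(0.0592/1) log(0.0091/0.5) = −(0.0592/1)(-1.740) = +0.103 V.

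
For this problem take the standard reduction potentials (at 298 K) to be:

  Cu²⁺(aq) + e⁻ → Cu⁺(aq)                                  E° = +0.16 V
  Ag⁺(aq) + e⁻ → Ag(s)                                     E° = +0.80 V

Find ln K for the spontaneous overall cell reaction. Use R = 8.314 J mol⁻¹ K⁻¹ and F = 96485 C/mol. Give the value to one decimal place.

24.9

Cathode: Ag⁺/Ag; anode: Cu²⁺/Cu⁺. E°cell = (+0.80) − (+0.16) = +0.64 V, with n = 1.
ΔG° = −nFE° = −RT ln K, so ln K = nFE°/(RT) = (1)(96485)(+0.64) / ((8.314)(298)) = 24.924.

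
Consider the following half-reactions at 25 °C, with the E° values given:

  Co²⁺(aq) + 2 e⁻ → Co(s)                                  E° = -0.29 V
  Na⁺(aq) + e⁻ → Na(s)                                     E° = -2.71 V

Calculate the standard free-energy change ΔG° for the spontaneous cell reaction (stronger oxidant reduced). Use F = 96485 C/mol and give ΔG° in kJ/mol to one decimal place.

-467.0 kJ/mol

Co²⁺/Co (E° = -0.29 V) is the cathode; Na⁺/Na (E° = -2.71 V) is the anode, so E°cell = +2.42 V.
Balancing electrons gives n = 2 (lcm of 2 and 1).
ΔG° = −nFE° = −(2)(96485)(+2.42) = -466,987 J = -467.0 kJ/mol.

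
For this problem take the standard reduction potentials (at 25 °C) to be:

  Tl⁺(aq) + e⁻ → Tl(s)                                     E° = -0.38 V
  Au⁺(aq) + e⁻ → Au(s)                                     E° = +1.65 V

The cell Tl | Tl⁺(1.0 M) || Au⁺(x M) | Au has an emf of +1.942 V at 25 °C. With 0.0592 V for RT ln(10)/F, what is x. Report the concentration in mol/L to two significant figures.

0.033 M

Au⁺/Au is the cathode, Tl⁺/Tl the anode: E°cell = +2.03 V, n = 1.
Overall reaction: Au⁺(aq) + Tl(s) → Au(s) + Tl⁺(aq); Q = [Tl⁺]^1/[Au⁺]^1.
From E = E° − (0.0592/n) log Q: log Q = (E° − E)·n/0.0592 = (+2.03 − (+1.942))·1/0.0592 = 1.4865.
So 1·log[Au⁺] = 1·log(1) − log Q = 0.0000 − (1.4865) = -1.4865; [Au⁺] = 10^(-1.4865) ≈ 0.033 M.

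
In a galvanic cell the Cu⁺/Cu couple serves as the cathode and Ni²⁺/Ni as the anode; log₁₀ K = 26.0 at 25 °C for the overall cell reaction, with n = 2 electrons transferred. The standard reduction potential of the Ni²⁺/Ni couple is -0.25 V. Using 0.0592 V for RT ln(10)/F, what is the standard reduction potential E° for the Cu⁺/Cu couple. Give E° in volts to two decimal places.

E°cell = (0.0592/n)·log K = (0.0592/2)(26.0) = +0.770 V.
Since Cu⁺/Cu is the cathode and Ni²⁺/Ni the anode, E°cell = E°(Cu⁺/Cu) − E°(Ni²⁺/Ni).
So E°(Cu⁺/Cu) = E°cell + E°(Ni²⁺/Ni) = +0.770 + (-0.25) = +0.52 V.

+0.52 V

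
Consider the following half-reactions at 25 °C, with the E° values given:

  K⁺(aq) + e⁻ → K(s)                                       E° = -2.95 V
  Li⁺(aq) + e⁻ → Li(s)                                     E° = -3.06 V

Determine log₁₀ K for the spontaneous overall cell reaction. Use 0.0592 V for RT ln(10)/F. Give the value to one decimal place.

Cathode: K⁺/K; anode: Li⁺/Li. E°cell = +0.11 V, n = 1.
log K = nE°cell / 0.0592 = (1)(+0.11) / 0.0592 = 1.9.

1.9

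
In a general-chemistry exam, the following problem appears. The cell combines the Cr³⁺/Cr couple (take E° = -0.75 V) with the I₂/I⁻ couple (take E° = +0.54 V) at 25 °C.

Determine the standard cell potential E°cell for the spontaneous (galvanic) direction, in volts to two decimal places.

+1.29 V

The I₂/I⁻ couple has the higher reduction potential, so it is the cathode; Cr³⁺/Cr is oxidised at the anode.
E°cell = E°(cathode) − E°(anode) = (+0.54) − (-0.75) = +1.29 V.
Since E°cell > 0, the reaction is spontaneous under standard conditions.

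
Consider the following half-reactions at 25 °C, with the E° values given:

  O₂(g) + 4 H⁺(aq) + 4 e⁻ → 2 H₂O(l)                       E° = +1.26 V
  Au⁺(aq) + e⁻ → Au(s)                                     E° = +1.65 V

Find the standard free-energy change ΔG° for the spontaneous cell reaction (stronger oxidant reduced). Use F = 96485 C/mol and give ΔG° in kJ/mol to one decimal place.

-150.5 kJ/mol

Au⁺/Au (E° = +1.65 V) is the cathode; O₂/H₂O (E° = +1.26 V) is the anode, so E°cell = +0.39 V.
Balancing electrons gives n = 4 (lcm of 1 and 4).
ΔG° = −nFE° = −(4)(96485)(+0.39) = -150,517 J = -150.5 kJ/mol.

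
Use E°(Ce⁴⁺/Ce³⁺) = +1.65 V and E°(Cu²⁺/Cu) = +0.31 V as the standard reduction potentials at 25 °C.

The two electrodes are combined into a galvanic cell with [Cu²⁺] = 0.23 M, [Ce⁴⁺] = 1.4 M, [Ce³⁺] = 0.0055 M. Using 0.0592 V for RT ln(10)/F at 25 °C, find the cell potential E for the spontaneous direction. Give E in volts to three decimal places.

+1.501 V

Ce⁴⁺/Ce³⁺ is the cathode (higher E°), Cu²⁺/Cu the anode: E°cell = +1.65 − (+0.31) = +1.34 V, n = 2.
Overall: 2 Ce⁴⁺(aq) + Cu(s) → 2 Ce³⁺(aq) + Cu²⁺(aq)
Q = [Ce³⁺]^2·[Cu²⁺] / ([Ce⁴⁺]^2); log Q = -5.450.
E = E° − (0.0592/n) log Q = +1.34 − (0.0592/2)(-5.450) = +1.501 V.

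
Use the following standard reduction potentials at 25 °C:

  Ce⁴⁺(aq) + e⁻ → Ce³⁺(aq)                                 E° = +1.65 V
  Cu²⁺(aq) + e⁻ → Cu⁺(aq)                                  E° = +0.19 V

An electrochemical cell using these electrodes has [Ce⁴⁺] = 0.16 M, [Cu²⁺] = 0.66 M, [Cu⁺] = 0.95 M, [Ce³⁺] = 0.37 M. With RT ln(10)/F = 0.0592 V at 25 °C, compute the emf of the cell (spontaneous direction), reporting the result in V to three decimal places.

Ce⁴⁺/Ce³⁺ is the cathode (higher E°), Cu²⁺/Cu⁺ the anode: E°cell = +1.65 − (+0.19) = +1.46 V, n = 1.
Overall: Ce⁴⁺(aq) + Cu⁺(aq) → Ce³⁺(aq) + Cu²⁺(aq)
Q = [Ce³⁺]·[Cu²⁺] / ([Ce⁴⁺]·[Cu⁺]); log Q = 0.206.
E = E° − (0.0592/n) log Q = +1.46 − (0.0592/1)(0.206) = +1.448 V.

+1.448 V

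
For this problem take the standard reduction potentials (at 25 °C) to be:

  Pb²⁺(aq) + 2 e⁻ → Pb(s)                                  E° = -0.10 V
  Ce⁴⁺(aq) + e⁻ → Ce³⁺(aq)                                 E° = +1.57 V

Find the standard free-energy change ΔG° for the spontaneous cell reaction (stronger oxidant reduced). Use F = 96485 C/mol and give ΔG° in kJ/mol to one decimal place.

-322.3 kJ/mol

Ce⁴⁺/Ce³⁺ (E° = +1.57 V) is the cathode; Pb²⁺/Pb (E° = -0.10 V) is the anode, so E°cell = +1.67 V.
Balancing electrons gives n = 2 (lcm of 1 and 2).
ΔG° = −nFE° = −(2)(96485)(+1.67) = -322,260 J = -322.3 kJ/mol.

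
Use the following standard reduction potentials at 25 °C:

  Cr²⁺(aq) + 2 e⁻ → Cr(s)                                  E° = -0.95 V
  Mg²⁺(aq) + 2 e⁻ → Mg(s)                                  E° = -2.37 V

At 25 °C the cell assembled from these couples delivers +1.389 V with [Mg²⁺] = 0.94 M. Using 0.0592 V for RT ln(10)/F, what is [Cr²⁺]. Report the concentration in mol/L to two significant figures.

0.084 M

Cr²⁺/Cr is the cathode, Mg²⁺/Mg the anode: E°cell = +1.42 V, n = 2.
Overall reaction: Cr²⁺(aq) + Mg(s) → Cr(s) + Mg²⁺(aq); Q = [Mg²⁺]^1/[Cr²⁺]^1.
From E = E° − (0.0592/n) log Q: log Q = (E° − E)·n/0.0592 = (+1.42 − (+1.389))·2/0.0592 = 1.0473.
So 1·log[Cr²⁺] = 1·log(0.94) − log Q = -0.0269 − (1.0473) = -1.0742; [Cr²⁺] = 10^(-1.0742) ≈ 0.084 M.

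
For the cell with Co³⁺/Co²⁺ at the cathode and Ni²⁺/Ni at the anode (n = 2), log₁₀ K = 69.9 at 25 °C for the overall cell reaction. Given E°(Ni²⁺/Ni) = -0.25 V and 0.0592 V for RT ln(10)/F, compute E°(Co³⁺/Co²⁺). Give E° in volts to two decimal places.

+1.82 V

E°cell = (0.0592/n)·log K = (0.0592/2)(69.9) = +2.069 V.
Since Co³⁺/Co²⁺ is the cathode and Ni²⁺/Ni the anode, E°cell = E°(Co³⁺/Co²⁺) − E°(Ni²⁺/Ni).
So E°(Co³⁺/Co²⁺) = E°cell + E°(Ni²⁺/Ni) = +2.069 + (-0.25) = +1.82 V.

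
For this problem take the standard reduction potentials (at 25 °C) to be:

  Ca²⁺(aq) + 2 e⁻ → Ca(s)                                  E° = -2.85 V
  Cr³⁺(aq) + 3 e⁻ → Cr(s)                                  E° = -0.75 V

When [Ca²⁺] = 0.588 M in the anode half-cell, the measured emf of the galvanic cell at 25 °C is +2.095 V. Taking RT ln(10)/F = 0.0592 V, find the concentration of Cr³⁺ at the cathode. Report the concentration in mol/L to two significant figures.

Cr³⁺/Cr is the cathode, Ca²⁺/Ca the anode: E°cell = +2.10 V, n = 6.
Overall reaction: 2 Cr³⁺(aq) + 3 Ca(s) → 2 Cr(s) + 3 Ca²⁺(aq); Q = [Ca²⁺]^3/[Cr³⁺]^2.
From E = E° − (0.0592/n) log Q: log Q = (E° − E)·n/0.0592 = (+2.10 − (+2.095))·6/0.0592 = 0.5068.
So 2·log[Cr³⁺] = 3·log(0.588) − log Q = -0.6919 − (0.5068) = -1.1987; log[Cr³⁺] = -1.1987 / 2 = -0.5994; [Cr³⁺] = 10^(-0.5994) ≈ 0.25 M.

0.25 M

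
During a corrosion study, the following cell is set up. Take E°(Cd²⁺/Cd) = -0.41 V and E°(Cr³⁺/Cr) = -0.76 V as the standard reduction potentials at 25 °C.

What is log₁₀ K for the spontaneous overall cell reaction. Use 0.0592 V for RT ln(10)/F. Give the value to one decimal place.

Cathode: Cd²⁺/Cd; anode: Cr³⁺/Cr. E°cell = +0.35 V, n = 6.
log K = nE°cell / 0.0592 = (6)(+0.35) / 0.0592 = 35.5.

35.5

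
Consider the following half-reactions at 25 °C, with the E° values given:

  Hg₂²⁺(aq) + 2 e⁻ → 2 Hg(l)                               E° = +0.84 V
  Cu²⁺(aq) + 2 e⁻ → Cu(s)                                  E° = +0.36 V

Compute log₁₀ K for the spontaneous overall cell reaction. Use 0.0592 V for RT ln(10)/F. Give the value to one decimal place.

16.2

Cathode: Hg₂²⁺/Hg; anode: Cu²⁺/Cu. E°cell = +0.48 V, n = 2.
log K = nE°cell / 0.0592 = (2)(+0.48) / 0.0592 = 16.2.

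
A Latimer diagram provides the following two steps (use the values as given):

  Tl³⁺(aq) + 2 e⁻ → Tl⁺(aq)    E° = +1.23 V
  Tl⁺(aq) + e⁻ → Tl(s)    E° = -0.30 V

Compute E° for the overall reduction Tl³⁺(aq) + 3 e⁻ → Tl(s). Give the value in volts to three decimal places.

+0.720 V

Adding the free-energy changes (−nFE°) of the two steps gives −n₃FE°₃ = −n₁FE°₁ − n₂FE°₂.
E°₃ = (2×+1.23 + 1×-0.30) / 3 = (+2.160) / 3 = +0.720 V.
E° values themselves are not directly additive — weighting by electron count is essential.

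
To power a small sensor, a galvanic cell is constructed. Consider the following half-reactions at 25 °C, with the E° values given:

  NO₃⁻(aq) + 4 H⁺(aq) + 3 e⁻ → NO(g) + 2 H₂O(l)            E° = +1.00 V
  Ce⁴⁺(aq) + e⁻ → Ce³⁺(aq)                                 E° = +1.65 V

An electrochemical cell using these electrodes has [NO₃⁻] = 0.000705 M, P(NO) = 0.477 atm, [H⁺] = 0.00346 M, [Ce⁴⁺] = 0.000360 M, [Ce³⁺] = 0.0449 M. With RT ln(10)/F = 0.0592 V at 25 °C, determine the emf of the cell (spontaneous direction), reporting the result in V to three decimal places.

+0.776 V

Ce⁴⁺/Ce³⁺ is the cathode (higher E°), NO₃⁻/NO the anode: E°cell = +1.65 − (+1.00) = +0.65 V, n = 3.
Overall: 3 Ce⁴⁺(aq) + NO(g) + 2 H₂O(l) → 3 Ce³⁺(aq) + NO₃⁻(aq) + 4 H⁺(aq)
Q = [Ce³⁺]^3·[NO₃⁻]·[H⁺]^4 / ([Ce⁴⁺]^3·P(NO)); log Q = -6.386.
E = E° − (0.0592/n) log Q = +0.65 − (0.0592/3)(-6.386) = +0.776 V.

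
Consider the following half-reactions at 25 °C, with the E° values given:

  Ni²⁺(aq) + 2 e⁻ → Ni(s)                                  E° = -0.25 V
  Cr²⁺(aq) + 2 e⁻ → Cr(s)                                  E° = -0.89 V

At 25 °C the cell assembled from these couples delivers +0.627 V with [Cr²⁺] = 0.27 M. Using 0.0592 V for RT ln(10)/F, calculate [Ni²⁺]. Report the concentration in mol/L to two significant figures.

Ni²⁺/Ni is the cathode, Cr²⁺/Cr the anode: E°cell = +0.64 V, n = 2.
Overall reaction: Ni²⁺(aq) + Cr(s) → Ni(s) + Cr²⁺(aq); Q = [Cr²⁺]^1/[Ni²⁺]^1.
From E = E° − (0.0592/n) log Q: log Q = (E° − E)·n/0.0592 = (+0.64 − (+0.627))·2/0.0592 = 0.4392.
So 1·log[Ni²⁺] = 1·log(0.27) − log Q = -0.5686 − (0.4392) = -1.0078; [Ni²⁺] = 10^(-1.0078) ≈ 0.098 M.

0.098 M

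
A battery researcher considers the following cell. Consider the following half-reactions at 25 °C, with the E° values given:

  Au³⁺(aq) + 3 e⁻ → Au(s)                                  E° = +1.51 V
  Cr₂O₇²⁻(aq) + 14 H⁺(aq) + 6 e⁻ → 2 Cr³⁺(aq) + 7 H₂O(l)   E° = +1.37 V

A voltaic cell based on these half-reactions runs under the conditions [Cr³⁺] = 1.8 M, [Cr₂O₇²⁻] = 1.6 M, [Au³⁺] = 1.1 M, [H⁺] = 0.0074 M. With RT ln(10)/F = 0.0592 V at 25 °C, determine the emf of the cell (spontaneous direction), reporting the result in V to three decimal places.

+0.438 V

Au³⁺/Au is the cathode (higher E°), Cr₂O₇²⁻/Cr³⁺ the anode: E°cell = +1.51 − (+1.37) = +0.14 V, n = 6.
Overall: 2 Au³⁺(aq) + 2 Cr³⁺(aq) + 7 H₂O(l) → 2 Au(s) + Cr₂O₇²⁻(aq) + 14 H⁺(aq)
Q = [Cr₂O₇²⁻]·[H⁺]^14 / ([Au³⁺]^2·[Cr³⁺]^2); log Q = -30.220.
E = E° − (0.0592/n) log Q = +0.14 − (0.0592/6)(-30.220) = +0.438 V.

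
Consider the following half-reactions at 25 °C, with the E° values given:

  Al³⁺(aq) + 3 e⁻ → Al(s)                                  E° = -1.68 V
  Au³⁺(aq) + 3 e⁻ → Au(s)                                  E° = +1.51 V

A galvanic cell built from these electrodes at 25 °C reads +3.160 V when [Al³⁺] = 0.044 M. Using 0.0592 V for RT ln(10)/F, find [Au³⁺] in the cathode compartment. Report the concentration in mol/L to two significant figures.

0.0013 M

Au³⁺/Au is the cathode, Al³⁺/Al the anode: E°cell = +3.19 V, n = 3.
Overall reaction: Au³⁺(aq) + Al(s) → Au(s) + Al³⁺(aq); Q = [Al³⁺]^1/[Au³⁺]^1.
From E = E° − (0.0592/n) log Q: log Q = (E° − E)·n/0.0592 = (+3.19 − (+3.160))·3/0.0592 = 1.5203.
So 1·log[Au³⁺] = 1·log(0.044) − log Q = -1.3565 − (1.5203) = -2.8768; [Au³⁺] = 10^(-2.8768) ≈ 0.0013 M.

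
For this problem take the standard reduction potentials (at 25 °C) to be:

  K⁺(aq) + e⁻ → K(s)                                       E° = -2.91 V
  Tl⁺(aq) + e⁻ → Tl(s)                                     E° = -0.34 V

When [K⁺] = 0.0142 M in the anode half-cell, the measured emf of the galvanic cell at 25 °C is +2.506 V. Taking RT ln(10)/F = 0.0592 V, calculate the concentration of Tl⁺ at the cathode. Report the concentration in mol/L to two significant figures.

Tl⁺/Tl is the cathode, K⁺/K the anode: E°cell = +2.57 V, n = 1.
Overall reaction: Tl⁺(aq) + K(s) → Tl(s) + K⁺(aq); Q = [K⁺]^1/[Tl⁺]^1.
From E = E° − (0.0592/n) log Q: log Q = (E° − E)·n/0.0592 = (+2.57 − (+2.506))·1/0.0592 = 1.0811.
So 1·log[Tl⁺] = 1·log(0.0142) − log Q = -1.8477 − (1.0811) = -2.9288; [Tl⁺] = 10^(-2.9288) ≈ 0.0012 M.

0.0012 M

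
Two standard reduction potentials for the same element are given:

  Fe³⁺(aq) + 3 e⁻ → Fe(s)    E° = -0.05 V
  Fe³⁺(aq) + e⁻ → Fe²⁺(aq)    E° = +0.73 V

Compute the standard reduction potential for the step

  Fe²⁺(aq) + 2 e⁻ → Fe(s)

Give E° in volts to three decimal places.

Sequential free energies add, so n₃E°₃ = n₁E°₁ + n₂E°₂.
With n₃ = 3, and the known step contributing 1×(+0.73) V, the unknown satisfies 2·E° = 3×(-0.05) − 1×(+0.73) = -0.880.
E° = -0.880 / 2 = -0.440 V.

-0.440 V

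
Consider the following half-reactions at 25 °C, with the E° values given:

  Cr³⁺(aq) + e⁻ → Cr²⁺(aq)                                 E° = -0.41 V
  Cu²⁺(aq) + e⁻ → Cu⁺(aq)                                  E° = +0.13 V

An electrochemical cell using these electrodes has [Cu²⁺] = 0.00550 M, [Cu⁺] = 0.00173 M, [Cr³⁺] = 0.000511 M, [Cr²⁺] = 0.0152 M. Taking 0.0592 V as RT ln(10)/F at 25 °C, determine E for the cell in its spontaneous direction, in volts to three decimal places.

+0.657 V

Cu²⁺/Cu⁺ is the cathode (higher E°), Cr³⁺/Cr²⁺ the anode: E°cell = +0.13 − (-0.41) = +0.54 V, n = 1.
Overall: Cu²⁺(aq) + Cr²⁺(aq) → Cu⁺(aq) + Cr³⁺(aq)
Q = [Cu⁺]·[Cr³⁺] / ([Cu²⁺]·[Cr²⁺]); log Q = -1.976.
E = E° − (0.0592/n) log Q = +0.54 − (0.0592/1)(-1.976) = +0.657 V.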